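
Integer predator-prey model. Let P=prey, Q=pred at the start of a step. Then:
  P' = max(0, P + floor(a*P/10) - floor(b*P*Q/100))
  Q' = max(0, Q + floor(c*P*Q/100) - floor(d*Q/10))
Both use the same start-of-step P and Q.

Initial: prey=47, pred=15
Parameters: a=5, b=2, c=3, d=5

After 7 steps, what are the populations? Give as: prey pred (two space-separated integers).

Step 1: prey: 47+23-14=56; pred: 15+21-7=29
Step 2: prey: 56+28-32=52; pred: 29+48-14=63
Step 3: prey: 52+26-65=13; pred: 63+98-31=130
Step 4: prey: 13+6-33=0; pred: 130+50-65=115
Step 5: prey: 0+0-0=0; pred: 115+0-57=58
Step 6: prey: 0+0-0=0; pred: 58+0-29=29
Step 7: prey: 0+0-0=0; pred: 29+0-14=15

Answer: 0 15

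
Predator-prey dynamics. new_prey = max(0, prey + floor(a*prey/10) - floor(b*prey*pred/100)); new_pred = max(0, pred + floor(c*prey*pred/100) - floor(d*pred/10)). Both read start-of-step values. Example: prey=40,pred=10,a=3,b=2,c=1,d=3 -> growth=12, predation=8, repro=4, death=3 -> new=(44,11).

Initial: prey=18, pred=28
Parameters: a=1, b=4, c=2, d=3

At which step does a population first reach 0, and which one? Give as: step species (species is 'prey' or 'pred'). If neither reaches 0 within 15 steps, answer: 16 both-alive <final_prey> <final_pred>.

Answer: 1 prey

Derivation:
Step 1: prey: 18+1-20=0; pred: 28+10-8=30
First extinction: prey at step 1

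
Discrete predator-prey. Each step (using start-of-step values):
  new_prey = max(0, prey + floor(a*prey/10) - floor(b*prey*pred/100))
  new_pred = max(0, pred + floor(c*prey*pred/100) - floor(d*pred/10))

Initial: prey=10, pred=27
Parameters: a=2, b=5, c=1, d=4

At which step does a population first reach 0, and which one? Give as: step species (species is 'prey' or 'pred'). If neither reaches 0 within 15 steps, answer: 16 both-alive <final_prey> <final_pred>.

Step 1: prey: 10+2-13=0; pred: 27+2-10=19
First extinction: prey at step 1

Answer: 1 prey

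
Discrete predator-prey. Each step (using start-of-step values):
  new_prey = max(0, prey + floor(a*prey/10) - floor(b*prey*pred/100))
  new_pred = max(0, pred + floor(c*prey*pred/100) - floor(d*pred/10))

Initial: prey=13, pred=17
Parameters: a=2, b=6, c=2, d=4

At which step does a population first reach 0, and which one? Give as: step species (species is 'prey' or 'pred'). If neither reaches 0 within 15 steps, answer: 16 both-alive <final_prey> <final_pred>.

Step 1: prey: 13+2-13=2; pred: 17+4-6=15
Step 2: prey: 2+0-1=1; pred: 15+0-6=9
Step 3: prey: 1+0-0=1; pred: 9+0-3=6
Step 4: prey: 1+0-0=1; pred: 6+0-2=4
Step 5: prey: 1+0-0=1; pred: 4+0-1=3
Step 6: prey: 1+0-0=1; pred: 3+0-1=2
Step 7: prey: 1+0-0=1; pred: 2+0-0=2
Steps 8-15: state stable at prey=1, pred=2 (no change)
No extinction within 15 steps

Answer: 16 both-alive 1 2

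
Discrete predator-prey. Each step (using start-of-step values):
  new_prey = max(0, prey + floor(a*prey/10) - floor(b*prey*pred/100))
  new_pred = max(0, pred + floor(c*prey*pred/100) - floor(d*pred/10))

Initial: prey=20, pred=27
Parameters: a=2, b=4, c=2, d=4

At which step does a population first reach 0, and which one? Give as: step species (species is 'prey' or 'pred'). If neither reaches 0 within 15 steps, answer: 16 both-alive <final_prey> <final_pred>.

Step 1: prey: 20+4-21=3; pred: 27+10-10=27
Step 2: prey: 3+0-3=0; pred: 27+1-10=18
First extinction: prey at step 2

Answer: 2 prey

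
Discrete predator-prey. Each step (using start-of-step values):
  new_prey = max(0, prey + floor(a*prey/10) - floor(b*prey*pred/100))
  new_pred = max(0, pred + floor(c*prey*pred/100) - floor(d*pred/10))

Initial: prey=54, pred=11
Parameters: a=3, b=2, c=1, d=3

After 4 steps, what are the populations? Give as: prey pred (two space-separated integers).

Step 1: prey: 54+16-11=59; pred: 11+5-3=13
Step 2: prey: 59+17-15=61; pred: 13+7-3=17
Step 3: prey: 61+18-20=59; pred: 17+10-5=22
Step 4: prey: 59+17-25=51; pred: 22+12-6=28

Answer: 51 28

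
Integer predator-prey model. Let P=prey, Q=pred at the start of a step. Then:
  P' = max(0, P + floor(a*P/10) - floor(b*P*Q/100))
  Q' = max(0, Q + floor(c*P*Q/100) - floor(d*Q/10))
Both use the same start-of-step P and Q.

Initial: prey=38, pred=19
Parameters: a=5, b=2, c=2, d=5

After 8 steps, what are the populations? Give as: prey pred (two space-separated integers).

Step 1: prey: 38+19-14=43; pred: 19+14-9=24
Step 2: prey: 43+21-20=44; pred: 24+20-12=32
Step 3: prey: 44+22-28=38; pred: 32+28-16=44
Step 4: prey: 38+19-33=24; pred: 44+33-22=55
Step 5: prey: 24+12-26=10; pred: 55+26-27=54
Step 6: prey: 10+5-10=5; pred: 54+10-27=37
Step 7: prey: 5+2-3=4; pred: 37+3-18=22
Step 8: prey: 4+2-1=5; pred: 22+1-11=12

Answer: 5 12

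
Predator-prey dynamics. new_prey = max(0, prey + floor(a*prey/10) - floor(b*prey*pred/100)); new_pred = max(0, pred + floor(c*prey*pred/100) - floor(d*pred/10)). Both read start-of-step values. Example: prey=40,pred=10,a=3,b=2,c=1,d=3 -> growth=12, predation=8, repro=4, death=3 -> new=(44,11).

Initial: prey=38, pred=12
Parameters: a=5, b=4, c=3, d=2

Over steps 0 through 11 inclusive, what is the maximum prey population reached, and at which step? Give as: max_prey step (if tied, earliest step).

Step 1: prey: 38+19-18=39; pred: 12+13-2=23
Step 2: prey: 39+19-35=23; pred: 23+26-4=45
Step 3: prey: 23+11-41=0; pred: 45+31-9=67
Step 4: prey: 0+0-0=0; pred: 67+0-13=54
Step 5: prey: 0+0-0=0; pred: 54+0-10=44
Step 6: prey: 0+0-0=0; pred: 44+0-8=36
Step 7: prey: 0+0-0=0; pred: 36+0-7=29
Step 8: prey: 0+0-0=0; pred: 29+0-5=24
Step 9: prey: 0+0-0=0; pred: 24+0-4=20
Step 10: prey: 0+0-0=0; pred: 20+0-4=16
Step 11: prey: 0+0-0=0; pred: 16+0-3=13
Max prey = 39 at step 1

Answer: 39 1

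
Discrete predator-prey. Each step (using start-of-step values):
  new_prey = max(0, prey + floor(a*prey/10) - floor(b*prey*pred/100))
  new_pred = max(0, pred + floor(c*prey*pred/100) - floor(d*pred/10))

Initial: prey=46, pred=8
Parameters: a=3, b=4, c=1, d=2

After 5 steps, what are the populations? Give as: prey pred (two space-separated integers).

Answer: 16 16

Derivation:
Step 1: prey: 46+13-14=45; pred: 8+3-1=10
Step 2: prey: 45+13-18=40; pred: 10+4-2=12
Step 3: prey: 40+12-19=33; pred: 12+4-2=14
Step 4: prey: 33+9-18=24; pred: 14+4-2=16
Step 5: prey: 24+7-15=16; pred: 16+3-3=16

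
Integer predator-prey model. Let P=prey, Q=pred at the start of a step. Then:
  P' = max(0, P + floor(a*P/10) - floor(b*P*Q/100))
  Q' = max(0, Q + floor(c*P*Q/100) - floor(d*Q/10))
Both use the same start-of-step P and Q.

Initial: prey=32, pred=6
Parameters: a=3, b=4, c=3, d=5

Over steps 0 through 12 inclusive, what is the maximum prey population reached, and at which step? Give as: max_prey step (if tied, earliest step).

Step 1: prey: 32+9-7=34; pred: 6+5-3=8
Step 2: prey: 34+10-10=34; pred: 8+8-4=12
Step 3: prey: 34+10-16=28; pred: 12+12-6=18
Step 4: prey: 28+8-20=16; pred: 18+15-9=24
Step 5: prey: 16+4-15=5; pred: 24+11-12=23
Step 6: prey: 5+1-4=2; pred: 23+3-11=15
Step 7: prey: 2+0-1=1; pred: 15+0-7=8
Step 8: prey: 1+0-0=1; pred: 8+0-4=4
Step 9: prey: 1+0-0=1; pred: 4+0-2=2
Step 10: prey: 1+0-0=1; pred: 2+0-1=1
Step 11: prey: 1+0-0=1; pred: 1+0-0=1
Step 12: prey: 1+0-0=1; pred: 1+0-0=1
Max prey = 34 at step 1

Answer: 34 1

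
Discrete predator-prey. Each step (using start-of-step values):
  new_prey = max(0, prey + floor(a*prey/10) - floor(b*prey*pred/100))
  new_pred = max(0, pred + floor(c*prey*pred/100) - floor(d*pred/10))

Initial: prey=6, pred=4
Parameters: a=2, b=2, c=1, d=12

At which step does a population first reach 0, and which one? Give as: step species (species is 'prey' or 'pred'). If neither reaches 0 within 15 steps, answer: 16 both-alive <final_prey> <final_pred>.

Step 1: prey: 6+1-0=7; pred: 4+0-4=0
First extinction: pred at step 1

Answer: 1 pred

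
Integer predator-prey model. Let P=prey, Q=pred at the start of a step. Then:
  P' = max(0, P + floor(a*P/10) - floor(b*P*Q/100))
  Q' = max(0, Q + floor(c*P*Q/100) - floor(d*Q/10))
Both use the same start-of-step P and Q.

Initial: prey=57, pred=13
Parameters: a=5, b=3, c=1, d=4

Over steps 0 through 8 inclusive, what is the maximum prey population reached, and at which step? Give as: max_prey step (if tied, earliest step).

Step 1: prey: 57+28-22=63; pred: 13+7-5=15
Step 2: prey: 63+31-28=66; pred: 15+9-6=18
Step 3: prey: 66+33-35=64; pred: 18+11-7=22
Step 4: prey: 64+32-42=54; pred: 22+14-8=28
Step 5: prey: 54+27-45=36; pred: 28+15-11=32
Step 6: prey: 36+18-34=20; pred: 32+11-12=31
Step 7: prey: 20+10-18=12; pred: 31+6-12=25
Step 8: prey: 12+6-9=9; pred: 25+3-10=18
Max prey = 66 at step 2

Answer: 66 2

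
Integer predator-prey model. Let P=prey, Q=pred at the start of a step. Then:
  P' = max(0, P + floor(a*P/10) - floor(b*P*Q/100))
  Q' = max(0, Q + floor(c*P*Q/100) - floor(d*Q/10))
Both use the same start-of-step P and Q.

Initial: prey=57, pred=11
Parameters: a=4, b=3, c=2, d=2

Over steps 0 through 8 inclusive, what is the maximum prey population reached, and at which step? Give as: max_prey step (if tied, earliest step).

Step 1: prey: 57+22-18=61; pred: 11+12-2=21
Step 2: prey: 61+24-38=47; pred: 21+25-4=42
Step 3: prey: 47+18-59=6; pred: 42+39-8=73
Step 4: prey: 6+2-13=0; pred: 73+8-14=67
Step 5: prey: 0+0-0=0; pred: 67+0-13=54
Step 6: prey: 0+0-0=0; pred: 54+0-10=44
Step 7: prey: 0+0-0=0; pred: 44+0-8=36
Step 8: prey: 0+0-0=0; pred: 36+0-7=29
Max prey = 61 at step 1

Answer: 61 1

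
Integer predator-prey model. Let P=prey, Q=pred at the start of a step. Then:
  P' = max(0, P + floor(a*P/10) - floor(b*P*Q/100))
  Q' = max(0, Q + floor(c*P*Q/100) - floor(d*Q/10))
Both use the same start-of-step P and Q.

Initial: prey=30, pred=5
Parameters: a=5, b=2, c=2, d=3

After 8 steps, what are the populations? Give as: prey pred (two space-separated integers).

Step 1: prey: 30+15-3=42; pred: 5+3-1=7
Step 2: prey: 42+21-5=58; pred: 7+5-2=10
Step 3: prey: 58+29-11=76; pred: 10+11-3=18
Step 4: prey: 76+38-27=87; pred: 18+27-5=40
Step 5: prey: 87+43-69=61; pred: 40+69-12=97
Step 6: prey: 61+30-118=0; pred: 97+118-29=186
Step 7: prey: 0+0-0=0; pred: 186+0-55=131
Step 8: prey: 0+0-0=0; pred: 131+0-39=92

Answer: 0 92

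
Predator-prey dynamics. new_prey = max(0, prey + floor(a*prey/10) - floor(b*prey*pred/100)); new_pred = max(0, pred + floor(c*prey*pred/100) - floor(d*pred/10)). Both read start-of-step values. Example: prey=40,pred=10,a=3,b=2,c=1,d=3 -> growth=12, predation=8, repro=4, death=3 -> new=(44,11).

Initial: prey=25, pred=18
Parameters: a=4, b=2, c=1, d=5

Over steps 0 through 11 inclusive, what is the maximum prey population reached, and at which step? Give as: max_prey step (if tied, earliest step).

Answer: 176 10

Derivation:
Step 1: prey: 25+10-9=26; pred: 18+4-9=13
Step 2: prey: 26+10-6=30; pred: 13+3-6=10
Step 3: prey: 30+12-6=36; pred: 10+3-5=8
Step 4: prey: 36+14-5=45; pred: 8+2-4=6
Step 5: prey: 45+18-5=58; pred: 6+2-3=5
Step 6: prey: 58+23-5=76; pred: 5+2-2=5
Step 7: prey: 76+30-7=99; pred: 5+3-2=6
Step 8: prey: 99+39-11=127; pred: 6+5-3=8
Step 9: prey: 127+50-20=157; pred: 8+10-4=14
Step 10: prey: 157+62-43=176; pred: 14+21-7=28
Step 11: prey: 176+70-98=148; pred: 28+49-14=63
Max prey = 176 at step 10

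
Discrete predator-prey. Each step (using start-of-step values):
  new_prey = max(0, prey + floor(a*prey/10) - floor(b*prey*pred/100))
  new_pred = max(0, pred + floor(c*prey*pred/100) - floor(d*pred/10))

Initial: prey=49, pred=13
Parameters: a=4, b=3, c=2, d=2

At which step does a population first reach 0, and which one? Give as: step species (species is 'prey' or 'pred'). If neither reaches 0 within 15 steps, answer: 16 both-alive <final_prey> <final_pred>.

Step 1: prey: 49+19-19=49; pred: 13+12-2=23
Step 2: prey: 49+19-33=35; pred: 23+22-4=41
Step 3: prey: 35+14-43=6; pred: 41+28-8=61
Step 4: prey: 6+2-10=0; pred: 61+7-12=56
First extinction: prey at step 4

Answer: 4 prey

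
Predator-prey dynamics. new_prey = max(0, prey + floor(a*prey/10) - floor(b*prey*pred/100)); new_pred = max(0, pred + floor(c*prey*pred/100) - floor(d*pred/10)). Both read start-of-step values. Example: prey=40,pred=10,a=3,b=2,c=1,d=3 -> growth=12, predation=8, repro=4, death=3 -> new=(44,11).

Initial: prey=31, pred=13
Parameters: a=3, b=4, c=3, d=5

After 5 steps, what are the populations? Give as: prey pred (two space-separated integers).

Step 1: prey: 31+9-16=24; pred: 13+12-6=19
Step 2: prey: 24+7-18=13; pred: 19+13-9=23
Step 3: prey: 13+3-11=5; pred: 23+8-11=20
Step 4: prey: 5+1-4=2; pred: 20+3-10=13
Step 5: prey: 2+0-1=1; pred: 13+0-6=7

Answer: 1 7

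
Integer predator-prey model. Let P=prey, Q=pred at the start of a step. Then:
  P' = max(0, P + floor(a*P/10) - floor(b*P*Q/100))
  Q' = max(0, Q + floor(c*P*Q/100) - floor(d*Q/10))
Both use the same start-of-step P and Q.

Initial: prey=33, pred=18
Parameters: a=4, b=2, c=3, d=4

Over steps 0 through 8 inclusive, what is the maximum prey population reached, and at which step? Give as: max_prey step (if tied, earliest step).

Answer: 35 1

Derivation:
Step 1: prey: 33+13-11=35; pred: 18+17-7=28
Step 2: prey: 35+14-19=30; pred: 28+29-11=46
Step 3: prey: 30+12-27=15; pred: 46+41-18=69
Step 4: prey: 15+6-20=1; pred: 69+31-27=73
Step 5: prey: 1+0-1=0; pred: 73+2-29=46
Step 6: prey: 0+0-0=0; pred: 46+0-18=28
Step 7: prey: 0+0-0=0; pred: 28+0-11=17
Step 8: prey: 0+0-0=0; pred: 17+0-6=11
Max prey = 35 at step 1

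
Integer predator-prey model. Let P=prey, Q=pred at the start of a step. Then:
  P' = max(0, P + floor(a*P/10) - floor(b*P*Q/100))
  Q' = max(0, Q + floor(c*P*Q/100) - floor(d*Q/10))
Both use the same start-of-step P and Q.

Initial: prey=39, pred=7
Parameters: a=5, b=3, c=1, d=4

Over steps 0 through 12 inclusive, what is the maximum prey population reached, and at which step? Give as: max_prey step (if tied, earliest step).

Answer: 107 5

Derivation:
Step 1: prey: 39+19-8=50; pred: 7+2-2=7
Step 2: prey: 50+25-10=65; pred: 7+3-2=8
Step 3: prey: 65+32-15=82; pred: 8+5-3=10
Step 4: prey: 82+41-24=99; pred: 10+8-4=14
Step 5: prey: 99+49-41=107; pred: 14+13-5=22
Step 6: prey: 107+53-70=90; pred: 22+23-8=37
Step 7: prey: 90+45-99=36; pred: 37+33-14=56
Step 8: prey: 36+18-60=0; pred: 56+20-22=54
Step 9: prey: 0+0-0=0; pred: 54+0-21=33
Step 10: prey: 0+0-0=0; pred: 33+0-13=20
Step 11: prey: 0+0-0=0; pred: 20+0-8=12
Step 12: prey: 0+0-0=0; pred: 12+0-4=8
Max prey = 107 at step 5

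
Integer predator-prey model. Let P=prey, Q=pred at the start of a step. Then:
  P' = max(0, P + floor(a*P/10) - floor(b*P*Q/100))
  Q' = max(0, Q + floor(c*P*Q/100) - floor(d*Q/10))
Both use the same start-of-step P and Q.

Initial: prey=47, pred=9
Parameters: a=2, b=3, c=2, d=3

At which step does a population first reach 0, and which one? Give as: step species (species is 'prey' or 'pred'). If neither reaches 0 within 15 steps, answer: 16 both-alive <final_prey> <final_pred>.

Answer: 16 both-alive 1 3

Derivation:
Step 1: prey: 47+9-12=44; pred: 9+8-2=15
Step 2: prey: 44+8-19=33; pred: 15+13-4=24
Step 3: prey: 33+6-23=16; pred: 24+15-7=32
Step 4: prey: 16+3-15=4; pred: 32+10-9=33
Step 5: prey: 4+0-3=1; pred: 33+2-9=26
Step 6: prey: 1+0-0=1; pred: 26+0-7=19
Step 7: prey: 1+0-0=1; pred: 19+0-5=14
Step 8: prey: 1+0-0=1; pred: 14+0-4=10
Step 9: prey: 1+0-0=1; pred: 10+0-3=7
Step 10: prey: 1+0-0=1; pred: 7+0-2=5
Step 11: prey: 1+0-0=1; pred: 5+0-1=4
Step 12: prey: 1+0-0=1; pred: 4+0-1=3
Step 13: prey: 1+0-0=1; pred: 3+0-0=3
Steps 14-15: state stable at prey=1, pred=3 (no change)
No extinction within 15 steps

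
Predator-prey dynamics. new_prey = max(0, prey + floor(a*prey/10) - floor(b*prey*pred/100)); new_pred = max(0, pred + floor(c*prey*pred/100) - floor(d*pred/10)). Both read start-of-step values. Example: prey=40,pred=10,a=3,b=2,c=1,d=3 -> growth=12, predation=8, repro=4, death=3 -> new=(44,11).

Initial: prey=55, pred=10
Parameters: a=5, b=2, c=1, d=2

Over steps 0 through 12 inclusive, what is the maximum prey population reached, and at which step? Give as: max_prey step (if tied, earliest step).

Step 1: prey: 55+27-11=71; pred: 10+5-2=13
Step 2: prey: 71+35-18=88; pred: 13+9-2=20
Step 3: prey: 88+44-35=97; pred: 20+17-4=33
Step 4: prey: 97+48-64=81; pred: 33+32-6=59
Step 5: prey: 81+40-95=26; pred: 59+47-11=95
Step 6: prey: 26+13-49=0; pred: 95+24-19=100
Step 7: prey: 0+0-0=0; pred: 100+0-20=80
Step 8: prey: 0+0-0=0; pred: 80+0-16=64
Step 9: prey: 0+0-0=0; pred: 64+0-12=52
Step 10: prey: 0+0-0=0; pred: 52+0-10=42
Step 11: prey: 0+0-0=0; pred: 42+0-8=34
Step 12: prey: 0+0-0=0; pred: 34+0-6=28
Max prey = 97 at step 3

Answer: 97 3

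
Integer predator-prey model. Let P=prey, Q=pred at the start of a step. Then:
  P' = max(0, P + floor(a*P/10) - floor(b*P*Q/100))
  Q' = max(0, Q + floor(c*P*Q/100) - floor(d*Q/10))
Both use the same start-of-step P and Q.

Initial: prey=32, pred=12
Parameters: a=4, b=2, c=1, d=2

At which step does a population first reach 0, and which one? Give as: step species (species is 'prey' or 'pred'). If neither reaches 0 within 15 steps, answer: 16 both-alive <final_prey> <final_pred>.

Step 1: prey: 32+12-7=37; pred: 12+3-2=13
Step 2: prey: 37+14-9=42; pred: 13+4-2=15
Step 3: prey: 42+16-12=46; pred: 15+6-3=18
Step 4: prey: 46+18-16=48; pred: 18+8-3=23
Step 5: prey: 48+19-22=45; pred: 23+11-4=30
Step 6: prey: 45+18-27=36; pred: 30+13-6=37
Step 7: prey: 36+14-26=24; pred: 37+13-7=43
Step 8: prey: 24+9-20=13; pred: 43+10-8=45
Step 9: prey: 13+5-11=7; pred: 45+5-9=41
Step 10: prey: 7+2-5=4; pred: 41+2-8=35
Step 11: prey: 4+1-2=3; pred: 35+1-7=29
Step 12: prey: 3+1-1=3; pred: 29+0-5=24
Step 13: prey: 3+1-1=3; pred: 24+0-4=20
Step 14: prey: 3+1-1=3; pred: 20+0-4=16
Step 15: prey: 3+1-0=4; pred: 16+0-3=13
No extinction within 15 steps

Answer: 16 both-alive 4 13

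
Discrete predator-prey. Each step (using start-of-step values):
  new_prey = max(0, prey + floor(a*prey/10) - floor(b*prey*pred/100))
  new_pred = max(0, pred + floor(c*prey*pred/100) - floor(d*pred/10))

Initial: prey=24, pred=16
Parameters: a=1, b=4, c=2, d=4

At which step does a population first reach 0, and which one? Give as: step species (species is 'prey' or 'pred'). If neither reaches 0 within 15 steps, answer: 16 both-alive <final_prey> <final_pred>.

Step 1: prey: 24+2-15=11; pred: 16+7-6=17
Step 2: prey: 11+1-7=5; pred: 17+3-6=14
Step 3: prey: 5+0-2=3; pred: 14+1-5=10
Step 4: prey: 3+0-1=2; pred: 10+0-4=6
Step 5: prey: 2+0-0=2; pred: 6+0-2=4
Step 6: prey: 2+0-0=2; pred: 4+0-1=3
Step 7: prey: 2+0-0=2; pred: 3+0-1=2
Step 8: prey: 2+0-0=2; pred: 2+0-0=2
Steps 9-15: state stable at prey=2, pred=2 (no change)
No extinction within 15 steps

Answer: 16 both-alive 2 2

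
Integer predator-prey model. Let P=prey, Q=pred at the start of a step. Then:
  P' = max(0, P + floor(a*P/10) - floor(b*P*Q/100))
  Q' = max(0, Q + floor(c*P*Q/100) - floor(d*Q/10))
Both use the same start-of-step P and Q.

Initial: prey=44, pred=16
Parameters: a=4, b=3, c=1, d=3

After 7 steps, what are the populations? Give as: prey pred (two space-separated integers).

Step 1: prey: 44+17-21=40; pred: 16+7-4=19
Step 2: prey: 40+16-22=34; pred: 19+7-5=21
Step 3: prey: 34+13-21=26; pred: 21+7-6=22
Step 4: prey: 26+10-17=19; pred: 22+5-6=21
Step 5: prey: 19+7-11=15; pred: 21+3-6=18
Step 6: prey: 15+6-8=13; pred: 18+2-5=15
Step 7: prey: 13+5-5=13; pred: 15+1-4=12

Answer: 13 12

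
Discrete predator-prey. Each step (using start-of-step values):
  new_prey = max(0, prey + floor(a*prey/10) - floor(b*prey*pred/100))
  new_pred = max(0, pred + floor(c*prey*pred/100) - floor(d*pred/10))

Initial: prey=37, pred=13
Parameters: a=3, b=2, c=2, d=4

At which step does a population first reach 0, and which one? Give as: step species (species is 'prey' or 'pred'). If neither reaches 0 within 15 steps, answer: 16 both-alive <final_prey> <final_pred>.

Step 1: prey: 37+11-9=39; pred: 13+9-5=17
Step 2: prey: 39+11-13=37; pred: 17+13-6=24
Step 3: prey: 37+11-17=31; pred: 24+17-9=32
Step 4: prey: 31+9-19=21; pred: 32+19-12=39
Step 5: prey: 21+6-16=11; pred: 39+16-15=40
Step 6: prey: 11+3-8=6; pred: 40+8-16=32
Step 7: prey: 6+1-3=4; pred: 32+3-12=23
Step 8: prey: 4+1-1=4; pred: 23+1-9=15
Step 9: prey: 4+1-1=4; pred: 15+1-6=10
Step 10: prey: 4+1-0=5; pred: 10+0-4=6
Step 11: prey: 5+1-0=6; pred: 6+0-2=4
Step 12: prey: 6+1-0=7; pred: 4+0-1=3
Step 13: prey: 7+2-0=9; pred: 3+0-1=2
Step 14: prey: 9+2-0=11; pred: 2+0-0=2
Step 15: prey: 11+3-0=14; pred: 2+0-0=2
No extinction within 15 steps

Answer: 16 both-alive 14 2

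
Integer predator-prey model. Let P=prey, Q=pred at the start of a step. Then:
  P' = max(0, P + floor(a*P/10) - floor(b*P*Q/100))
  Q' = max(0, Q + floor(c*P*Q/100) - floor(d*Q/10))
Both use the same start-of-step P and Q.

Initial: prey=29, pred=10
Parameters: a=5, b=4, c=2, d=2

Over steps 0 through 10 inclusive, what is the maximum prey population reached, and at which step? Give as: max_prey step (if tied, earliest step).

Step 1: prey: 29+14-11=32; pred: 10+5-2=13
Step 2: prey: 32+16-16=32; pred: 13+8-2=19
Step 3: prey: 32+16-24=24; pred: 19+12-3=28
Step 4: prey: 24+12-26=10; pred: 28+13-5=36
Step 5: prey: 10+5-14=1; pred: 36+7-7=36
Step 6: prey: 1+0-1=0; pred: 36+0-7=29
Step 7: prey: 0+0-0=0; pred: 29+0-5=24
Step 8: prey: 0+0-0=0; pred: 24+0-4=20
Step 9: prey: 0+0-0=0; pred: 20+0-4=16
Step 10: prey: 0+0-0=0; pred: 16+0-3=13
Max prey = 32 at step 1

Answer: 32 1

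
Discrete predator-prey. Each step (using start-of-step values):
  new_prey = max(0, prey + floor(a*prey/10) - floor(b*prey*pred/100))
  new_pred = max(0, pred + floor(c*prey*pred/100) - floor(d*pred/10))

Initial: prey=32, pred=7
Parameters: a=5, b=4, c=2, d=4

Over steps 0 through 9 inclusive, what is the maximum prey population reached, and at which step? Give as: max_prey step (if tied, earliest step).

Step 1: prey: 32+16-8=40; pred: 7+4-2=9
Step 2: prey: 40+20-14=46; pred: 9+7-3=13
Step 3: prey: 46+23-23=46; pred: 13+11-5=19
Step 4: prey: 46+23-34=35; pred: 19+17-7=29
Step 5: prey: 35+17-40=12; pred: 29+20-11=38
Step 6: prey: 12+6-18=0; pred: 38+9-15=32
Step 7: prey: 0+0-0=0; pred: 32+0-12=20
Step 8: prey: 0+0-0=0; pred: 20+0-8=12
Step 9: prey: 0+0-0=0; pred: 12+0-4=8
Max prey = 46 at step 2

Answer: 46 2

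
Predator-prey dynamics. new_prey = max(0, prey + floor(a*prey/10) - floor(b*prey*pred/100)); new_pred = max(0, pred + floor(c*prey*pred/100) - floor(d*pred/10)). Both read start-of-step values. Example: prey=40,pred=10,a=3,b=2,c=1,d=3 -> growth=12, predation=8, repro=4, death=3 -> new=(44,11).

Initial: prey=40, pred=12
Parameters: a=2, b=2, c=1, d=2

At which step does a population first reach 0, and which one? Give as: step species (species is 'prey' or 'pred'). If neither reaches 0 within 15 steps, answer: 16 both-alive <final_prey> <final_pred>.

Answer: 16 both-alive 7 6

Derivation:
Step 1: prey: 40+8-9=39; pred: 12+4-2=14
Step 2: prey: 39+7-10=36; pred: 14+5-2=17
Step 3: prey: 36+7-12=31; pred: 17+6-3=20
Step 4: prey: 31+6-12=25; pred: 20+6-4=22
Step 5: prey: 25+5-11=19; pred: 22+5-4=23
Step 6: prey: 19+3-8=14; pred: 23+4-4=23
Step 7: prey: 14+2-6=10; pred: 23+3-4=22
Step 8: prey: 10+2-4=8; pred: 22+2-4=20
Step 9: prey: 8+1-3=6; pred: 20+1-4=17
Step 10: prey: 6+1-2=5; pred: 17+1-3=15
Step 11: prey: 5+1-1=5; pred: 15+0-3=12
Step 12: prey: 5+1-1=5; pred: 12+0-2=10
Step 13: prey: 5+1-1=5; pred: 10+0-2=8
Step 14: prey: 5+1-0=6; pred: 8+0-1=7
Step 15: prey: 6+1-0=7; pred: 7+0-1=6
No extinction within 15 steps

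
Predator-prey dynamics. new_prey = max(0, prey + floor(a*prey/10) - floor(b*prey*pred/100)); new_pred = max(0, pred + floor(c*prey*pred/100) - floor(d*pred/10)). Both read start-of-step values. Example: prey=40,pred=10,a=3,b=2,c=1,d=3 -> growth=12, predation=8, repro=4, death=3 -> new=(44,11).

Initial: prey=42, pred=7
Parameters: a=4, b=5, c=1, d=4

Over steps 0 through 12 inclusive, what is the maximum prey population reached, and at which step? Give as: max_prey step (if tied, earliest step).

Answer: 46 2

Derivation:
Step 1: prey: 42+16-14=44; pred: 7+2-2=7
Step 2: prey: 44+17-15=46; pred: 7+3-2=8
Step 3: prey: 46+18-18=46; pred: 8+3-3=8
Step 4: prey: 46+18-18=46; pred: 8+3-3=8
Step 5: prey: 46+18-18=46; pred: 8+3-3=8
Step 6: prey: 46+18-18=46; pred: 8+3-3=8
Step 7: prey: 46+18-18=46; pred: 8+3-3=8
Step 8: prey: 46+18-18=46; pred: 8+3-3=8
Step 9: prey: 46+18-18=46; pred: 8+3-3=8
Step 10: prey: 46+18-18=46; pred: 8+3-3=8
Step 11: prey: 46+18-18=46; pred: 8+3-3=8
Step 12: prey: 46+18-18=46; pred: 8+3-3=8
Max prey = 46 at step 2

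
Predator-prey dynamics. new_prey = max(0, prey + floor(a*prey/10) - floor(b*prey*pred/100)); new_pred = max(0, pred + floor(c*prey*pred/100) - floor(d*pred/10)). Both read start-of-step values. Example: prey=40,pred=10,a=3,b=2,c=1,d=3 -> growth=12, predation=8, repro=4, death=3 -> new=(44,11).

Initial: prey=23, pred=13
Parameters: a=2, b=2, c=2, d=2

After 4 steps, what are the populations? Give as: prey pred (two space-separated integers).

Answer: 12 25

Derivation:
Step 1: prey: 23+4-5=22; pred: 13+5-2=16
Step 2: prey: 22+4-7=19; pred: 16+7-3=20
Step 3: prey: 19+3-7=15; pred: 20+7-4=23
Step 4: prey: 15+3-6=12; pred: 23+6-4=25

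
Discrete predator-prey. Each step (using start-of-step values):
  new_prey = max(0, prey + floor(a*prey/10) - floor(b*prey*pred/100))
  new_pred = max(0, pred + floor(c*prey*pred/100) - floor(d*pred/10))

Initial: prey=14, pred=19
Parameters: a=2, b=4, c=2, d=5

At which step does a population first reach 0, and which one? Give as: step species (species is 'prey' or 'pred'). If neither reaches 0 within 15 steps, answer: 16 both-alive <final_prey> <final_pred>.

Step 1: prey: 14+2-10=6; pred: 19+5-9=15
Step 2: prey: 6+1-3=4; pred: 15+1-7=9
Step 3: prey: 4+0-1=3; pred: 9+0-4=5
Step 4: prey: 3+0-0=3; pred: 5+0-2=3
Step 5: prey: 3+0-0=3; pred: 3+0-1=2
Step 6: prey: 3+0-0=3; pred: 2+0-1=1
Step 7: prey: 3+0-0=3; pred: 1+0-0=1
Steps 8-15: state stable at prey=3, pred=1 (no change)
No extinction within 15 steps

Answer: 16 both-alive 3 1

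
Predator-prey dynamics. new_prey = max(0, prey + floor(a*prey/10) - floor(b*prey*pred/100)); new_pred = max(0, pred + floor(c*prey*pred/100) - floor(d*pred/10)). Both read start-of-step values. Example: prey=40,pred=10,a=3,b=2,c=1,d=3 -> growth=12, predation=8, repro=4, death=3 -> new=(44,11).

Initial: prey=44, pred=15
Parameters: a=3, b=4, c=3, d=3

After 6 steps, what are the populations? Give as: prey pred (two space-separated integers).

Step 1: prey: 44+13-26=31; pred: 15+19-4=30
Step 2: prey: 31+9-37=3; pred: 30+27-9=48
Step 3: prey: 3+0-5=0; pred: 48+4-14=38
Step 4: prey: 0+0-0=0; pred: 38+0-11=27
Step 5: prey: 0+0-0=0; pred: 27+0-8=19
Step 6: prey: 0+0-0=0; pred: 19+0-5=14

Answer: 0 14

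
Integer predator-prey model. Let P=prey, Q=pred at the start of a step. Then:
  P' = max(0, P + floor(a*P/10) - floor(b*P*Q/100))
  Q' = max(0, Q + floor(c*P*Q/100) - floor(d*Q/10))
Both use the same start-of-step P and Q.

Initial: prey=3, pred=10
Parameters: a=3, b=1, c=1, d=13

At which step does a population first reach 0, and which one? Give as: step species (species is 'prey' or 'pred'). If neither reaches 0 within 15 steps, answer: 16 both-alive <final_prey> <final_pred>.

Answer: 1 pred

Derivation:
Step 1: prey: 3+0-0=3; pred: 10+0-13=0
First extinction: pred at step 1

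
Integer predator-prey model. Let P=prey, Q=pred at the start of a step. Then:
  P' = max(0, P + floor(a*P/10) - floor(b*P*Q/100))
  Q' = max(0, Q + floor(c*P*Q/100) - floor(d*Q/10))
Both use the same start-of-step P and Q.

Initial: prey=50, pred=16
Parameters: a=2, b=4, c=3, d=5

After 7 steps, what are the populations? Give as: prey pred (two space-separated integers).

Answer: 0 2

Derivation:
Step 1: prey: 50+10-32=28; pred: 16+24-8=32
Step 2: prey: 28+5-35=0; pred: 32+26-16=42
Step 3: prey: 0+0-0=0; pred: 42+0-21=21
Step 4: prey: 0+0-0=0; pred: 21+0-10=11
Step 5: prey: 0+0-0=0; pred: 11+0-5=6
Step 6: prey: 0+0-0=0; pred: 6+0-3=3
Step 7: prey: 0+0-0=0; pred: 3+0-1=2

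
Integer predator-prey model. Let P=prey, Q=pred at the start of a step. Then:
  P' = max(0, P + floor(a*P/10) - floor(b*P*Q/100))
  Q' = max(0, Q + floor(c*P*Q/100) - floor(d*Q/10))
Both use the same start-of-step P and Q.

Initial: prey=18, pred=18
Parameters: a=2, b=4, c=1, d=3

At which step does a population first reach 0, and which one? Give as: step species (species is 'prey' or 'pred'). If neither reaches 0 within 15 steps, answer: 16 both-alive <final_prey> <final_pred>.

Step 1: prey: 18+3-12=9; pred: 18+3-5=16
Step 2: prey: 9+1-5=5; pred: 16+1-4=13
Step 3: prey: 5+1-2=4; pred: 13+0-3=10
Step 4: prey: 4+0-1=3; pred: 10+0-3=7
Step 5: prey: 3+0-0=3; pred: 7+0-2=5
Step 6: prey: 3+0-0=3; pred: 5+0-1=4
Step 7: prey: 3+0-0=3; pred: 4+0-1=3
Step 8: prey: 3+0-0=3; pred: 3+0-0=3
Steps 9-15: state stable at prey=3, pred=3 (no change)
No extinction within 15 steps

Answer: 16 both-alive 3 3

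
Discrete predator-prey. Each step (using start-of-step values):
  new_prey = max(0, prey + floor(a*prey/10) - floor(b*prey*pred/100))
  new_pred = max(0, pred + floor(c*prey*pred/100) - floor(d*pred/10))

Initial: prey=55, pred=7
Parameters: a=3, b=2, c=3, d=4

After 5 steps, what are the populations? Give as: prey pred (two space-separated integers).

Step 1: prey: 55+16-7=64; pred: 7+11-2=16
Step 2: prey: 64+19-20=63; pred: 16+30-6=40
Step 3: prey: 63+18-50=31; pred: 40+75-16=99
Step 4: prey: 31+9-61=0; pred: 99+92-39=152
Step 5: prey: 0+0-0=0; pred: 152+0-60=92

Answer: 0 92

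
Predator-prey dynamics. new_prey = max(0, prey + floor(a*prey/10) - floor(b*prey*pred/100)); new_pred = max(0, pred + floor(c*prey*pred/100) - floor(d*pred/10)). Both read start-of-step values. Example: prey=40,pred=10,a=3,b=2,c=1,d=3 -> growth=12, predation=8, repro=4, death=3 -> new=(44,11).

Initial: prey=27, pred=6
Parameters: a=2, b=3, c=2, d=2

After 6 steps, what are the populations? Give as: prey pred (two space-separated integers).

Step 1: prey: 27+5-4=28; pred: 6+3-1=8
Step 2: prey: 28+5-6=27; pred: 8+4-1=11
Step 3: prey: 27+5-8=24; pred: 11+5-2=14
Step 4: prey: 24+4-10=18; pred: 14+6-2=18
Step 5: prey: 18+3-9=12; pred: 18+6-3=21
Step 6: prey: 12+2-7=7; pred: 21+5-4=22

Answer: 7 22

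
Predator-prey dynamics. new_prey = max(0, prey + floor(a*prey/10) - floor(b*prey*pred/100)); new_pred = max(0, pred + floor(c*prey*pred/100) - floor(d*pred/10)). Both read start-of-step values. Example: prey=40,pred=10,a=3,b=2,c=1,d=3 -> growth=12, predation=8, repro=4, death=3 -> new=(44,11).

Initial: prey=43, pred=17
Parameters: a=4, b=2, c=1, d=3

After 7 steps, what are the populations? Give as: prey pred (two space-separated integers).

Answer: 17 31

Derivation:
Step 1: prey: 43+17-14=46; pred: 17+7-5=19
Step 2: prey: 46+18-17=47; pred: 19+8-5=22
Step 3: prey: 47+18-20=45; pred: 22+10-6=26
Step 4: prey: 45+18-23=40; pred: 26+11-7=30
Step 5: prey: 40+16-24=32; pred: 30+12-9=33
Step 6: prey: 32+12-21=23; pred: 33+10-9=34
Step 7: prey: 23+9-15=17; pred: 34+7-10=31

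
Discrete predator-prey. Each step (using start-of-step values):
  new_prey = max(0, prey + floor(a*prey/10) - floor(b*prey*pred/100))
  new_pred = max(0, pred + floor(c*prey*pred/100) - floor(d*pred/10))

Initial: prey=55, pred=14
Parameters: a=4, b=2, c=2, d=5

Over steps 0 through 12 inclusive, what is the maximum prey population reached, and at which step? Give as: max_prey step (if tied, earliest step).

Answer: 62 1

Derivation:
Step 1: prey: 55+22-15=62; pred: 14+15-7=22
Step 2: prey: 62+24-27=59; pred: 22+27-11=38
Step 3: prey: 59+23-44=38; pred: 38+44-19=63
Step 4: prey: 38+15-47=6; pred: 63+47-31=79
Step 5: prey: 6+2-9=0; pred: 79+9-39=49
Step 6: prey: 0+0-0=0; pred: 49+0-24=25
Step 7: prey: 0+0-0=0; pred: 25+0-12=13
Step 8: prey: 0+0-0=0; pred: 13+0-6=7
Step 9: prey: 0+0-0=0; pred: 7+0-3=4
Step 10: prey: 0+0-0=0; pred: 4+0-2=2
Step 11: prey: 0+0-0=0; pred: 2+0-1=1
Step 12: prey: 0+0-0=0; pred: 1+0-0=1
Max prey = 62 at step 1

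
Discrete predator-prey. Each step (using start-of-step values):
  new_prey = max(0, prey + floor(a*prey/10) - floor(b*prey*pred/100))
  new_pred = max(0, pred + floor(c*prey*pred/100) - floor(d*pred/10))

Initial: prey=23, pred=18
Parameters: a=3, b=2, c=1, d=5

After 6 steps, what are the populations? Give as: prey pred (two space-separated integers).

Step 1: prey: 23+6-8=21; pred: 18+4-9=13
Step 2: prey: 21+6-5=22; pred: 13+2-6=9
Step 3: prey: 22+6-3=25; pred: 9+1-4=6
Step 4: prey: 25+7-3=29; pred: 6+1-3=4
Step 5: prey: 29+8-2=35; pred: 4+1-2=3
Step 6: prey: 35+10-2=43; pred: 3+1-1=3

Answer: 43 3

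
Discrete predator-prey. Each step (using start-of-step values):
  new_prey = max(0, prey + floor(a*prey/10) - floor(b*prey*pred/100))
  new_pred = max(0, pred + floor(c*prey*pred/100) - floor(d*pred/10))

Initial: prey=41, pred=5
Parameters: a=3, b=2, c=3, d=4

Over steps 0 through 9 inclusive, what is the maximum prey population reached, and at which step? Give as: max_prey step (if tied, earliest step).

Step 1: prey: 41+12-4=49; pred: 5+6-2=9
Step 2: prey: 49+14-8=55; pred: 9+13-3=19
Step 3: prey: 55+16-20=51; pred: 19+31-7=43
Step 4: prey: 51+15-43=23; pred: 43+65-17=91
Step 5: prey: 23+6-41=0; pred: 91+62-36=117
Step 6: prey: 0+0-0=0; pred: 117+0-46=71
Step 7: prey: 0+0-0=0; pred: 71+0-28=43
Step 8: prey: 0+0-0=0; pred: 43+0-17=26
Step 9: prey: 0+0-0=0; pred: 26+0-10=16
Max prey = 55 at step 2

Answer: 55 2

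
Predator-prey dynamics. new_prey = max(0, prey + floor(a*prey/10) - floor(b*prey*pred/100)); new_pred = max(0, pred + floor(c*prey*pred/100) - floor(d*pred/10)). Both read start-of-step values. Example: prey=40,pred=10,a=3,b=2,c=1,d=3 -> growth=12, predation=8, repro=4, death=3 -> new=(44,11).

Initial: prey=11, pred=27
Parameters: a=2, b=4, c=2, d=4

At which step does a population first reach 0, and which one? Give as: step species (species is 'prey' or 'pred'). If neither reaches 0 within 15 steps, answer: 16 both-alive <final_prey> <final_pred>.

Step 1: prey: 11+2-11=2; pred: 27+5-10=22
Step 2: prey: 2+0-1=1; pred: 22+0-8=14
Step 3: prey: 1+0-0=1; pred: 14+0-5=9
Step 4: prey: 1+0-0=1; pred: 9+0-3=6
Step 5: prey: 1+0-0=1; pred: 6+0-2=4
Step 6: prey: 1+0-0=1; pred: 4+0-1=3
Step 7: prey: 1+0-0=1; pred: 3+0-1=2
Step 8: prey: 1+0-0=1; pred: 2+0-0=2
Steps 9-15: state stable at prey=1, pred=2 (no change)
No extinction within 15 steps

Answer: 16 both-alive 1 2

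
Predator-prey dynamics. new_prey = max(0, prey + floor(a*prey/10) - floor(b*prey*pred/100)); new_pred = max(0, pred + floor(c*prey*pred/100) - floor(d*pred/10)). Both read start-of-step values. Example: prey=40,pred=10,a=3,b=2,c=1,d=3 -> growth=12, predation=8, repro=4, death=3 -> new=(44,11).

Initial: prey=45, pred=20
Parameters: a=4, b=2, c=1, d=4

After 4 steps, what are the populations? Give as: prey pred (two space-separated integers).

Step 1: prey: 45+18-18=45; pred: 20+9-8=21
Step 2: prey: 45+18-18=45; pred: 21+9-8=22
Step 3: prey: 45+18-19=44; pred: 22+9-8=23
Step 4: prey: 44+17-20=41; pred: 23+10-9=24

Answer: 41 24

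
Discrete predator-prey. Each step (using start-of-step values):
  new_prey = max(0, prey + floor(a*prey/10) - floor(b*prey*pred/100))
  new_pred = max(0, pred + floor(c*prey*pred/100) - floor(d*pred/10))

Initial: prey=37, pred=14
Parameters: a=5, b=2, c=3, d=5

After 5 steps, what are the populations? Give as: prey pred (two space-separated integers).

Step 1: prey: 37+18-10=45; pred: 14+15-7=22
Step 2: prey: 45+22-19=48; pred: 22+29-11=40
Step 3: prey: 48+24-38=34; pred: 40+57-20=77
Step 4: prey: 34+17-52=0; pred: 77+78-38=117
Step 5: prey: 0+0-0=0; pred: 117+0-58=59

Answer: 0 59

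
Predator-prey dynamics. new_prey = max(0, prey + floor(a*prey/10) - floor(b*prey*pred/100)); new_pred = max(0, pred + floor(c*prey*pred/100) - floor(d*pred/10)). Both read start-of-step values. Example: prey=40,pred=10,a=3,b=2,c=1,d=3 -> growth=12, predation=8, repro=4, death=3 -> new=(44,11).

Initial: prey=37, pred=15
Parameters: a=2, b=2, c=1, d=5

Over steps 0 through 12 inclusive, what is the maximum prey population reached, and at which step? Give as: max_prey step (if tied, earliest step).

Step 1: prey: 37+7-11=33; pred: 15+5-7=13
Step 2: prey: 33+6-8=31; pred: 13+4-6=11
Step 3: prey: 31+6-6=31; pred: 11+3-5=9
Step 4: prey: 31+6-5=32; pred: 9+2-4=7
Step 5: prey: 32+6-4=34; pred: 7+2-3=6
Step 6: prey: 34+6-4=36; pred: 6+2-3=5
Step 7: prey: 36+7-3=40; pred: 5+1-2=4
Step 8: prey: 40+8-3=45; pred: 4+1-2=3
Step 9: prey: 45+9-2=52; pred: 3+1-1=3
Step 10: prey: 52+10-3=59; pred: 3+1-1=3
Step 11: prey: 59+11-3=67; pred: 3+1-1=3
Step 12: prey: 67+13-4=76; pred: 3+2-1=4
Max prey = 76 at step 12

Answer: 76 12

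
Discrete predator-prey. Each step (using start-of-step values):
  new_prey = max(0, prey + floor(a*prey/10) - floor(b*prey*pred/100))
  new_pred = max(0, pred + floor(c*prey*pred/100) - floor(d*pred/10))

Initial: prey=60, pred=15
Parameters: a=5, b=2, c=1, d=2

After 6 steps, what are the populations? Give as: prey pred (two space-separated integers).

Step 1: prey: 60+30-18=72; pred: 15+9-3=21
Step 2: prey: 72+36-30=78; pred: 21+15-4=32
Step 3: prey: 78+39-49=68; pred: 32+24-6=50
Step 4: prey: 68+34-68=34; pred: 50+34-10=74
Step 5: prey: 34+17-50=1; pred: 74+25-14=85
Step 6: prey: 1+0-1=0; pred: 85+0-17=68

Answer: 0 68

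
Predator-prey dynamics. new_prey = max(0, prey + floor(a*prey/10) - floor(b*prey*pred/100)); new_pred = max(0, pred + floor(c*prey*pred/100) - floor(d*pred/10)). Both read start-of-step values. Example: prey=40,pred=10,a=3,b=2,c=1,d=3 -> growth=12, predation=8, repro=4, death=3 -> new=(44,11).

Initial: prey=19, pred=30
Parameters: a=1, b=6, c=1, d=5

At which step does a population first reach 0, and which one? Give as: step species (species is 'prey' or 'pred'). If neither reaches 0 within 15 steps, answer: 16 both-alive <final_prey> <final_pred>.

Step 1: prey: 19+1-34=0; pred: 30+5-15=20
First extinction: prey at step 1

Answer: 1 prey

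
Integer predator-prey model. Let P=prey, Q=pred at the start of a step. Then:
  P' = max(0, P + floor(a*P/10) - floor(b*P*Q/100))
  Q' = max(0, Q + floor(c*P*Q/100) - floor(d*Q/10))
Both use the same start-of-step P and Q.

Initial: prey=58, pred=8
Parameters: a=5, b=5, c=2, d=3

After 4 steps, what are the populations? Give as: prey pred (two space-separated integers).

Step 1: prey: 58+29-23=64; pred: 8+9-2=15
Step 2: prey: 64+32-48=48; pred: 15+19-4=30
Step 3: prey: 48+24-72=0; pred: 30+28-9=49
Step 4: prey: 0+0-0=0; pred: 49+0-14=35

Answer: 0 35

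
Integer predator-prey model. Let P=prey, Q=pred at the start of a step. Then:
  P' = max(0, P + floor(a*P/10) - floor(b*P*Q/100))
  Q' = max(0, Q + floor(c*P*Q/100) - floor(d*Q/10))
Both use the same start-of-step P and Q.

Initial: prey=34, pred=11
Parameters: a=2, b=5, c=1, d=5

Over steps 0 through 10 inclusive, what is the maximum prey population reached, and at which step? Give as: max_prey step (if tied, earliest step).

Answer: 35 10

Derivation:
Step 1: prey: 34+6-18=22; pred: 11+3-5=9
Step 2: prey: 22+4-9=17; pred: 9+1-4=6
Step 3: prey: 17+3-5=15; pred: 6+1-3=4
Step 4: prey: 15+3-3=15; pred: 4+0-2=2
Step 5: prey: 15+3-1=17; pred: 2+0-1=1
Step 6: prey: 17+3-0=20; pred: 1+0-0=1
Step 7: prey: 20+4-1=23; pred: 1+0-0=1
Step 8: prey: 23+4-1=26; pred: 1+0-0=1
Step 9: prey: 26+5-1=30; pred: 1+0-0=1
Step 10: prey: 30+6-1=35; pred: 1+0-0=1
Max prey = 35 at step 10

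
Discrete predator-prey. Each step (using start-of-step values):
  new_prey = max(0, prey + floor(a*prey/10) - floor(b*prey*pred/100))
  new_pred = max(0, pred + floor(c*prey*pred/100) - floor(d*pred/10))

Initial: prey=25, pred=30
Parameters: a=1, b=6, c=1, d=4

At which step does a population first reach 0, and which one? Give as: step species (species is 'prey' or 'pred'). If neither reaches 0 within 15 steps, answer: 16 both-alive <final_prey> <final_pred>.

Answer: 1 prey

Derivation:
Step 1: prey: 25+2-45=0; pred: 30+7-12=25
First extinction: prey at step 1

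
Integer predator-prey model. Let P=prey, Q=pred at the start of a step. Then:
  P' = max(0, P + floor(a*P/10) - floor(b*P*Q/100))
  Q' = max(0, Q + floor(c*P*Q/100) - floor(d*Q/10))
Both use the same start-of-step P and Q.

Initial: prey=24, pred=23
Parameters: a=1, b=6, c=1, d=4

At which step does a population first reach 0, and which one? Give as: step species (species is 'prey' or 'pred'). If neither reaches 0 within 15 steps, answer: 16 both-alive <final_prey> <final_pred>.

Step 1: prey: 24+2-33=0; pred: 23+5-9=19
First extinction: prey at step 1

Answer: 1 prey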